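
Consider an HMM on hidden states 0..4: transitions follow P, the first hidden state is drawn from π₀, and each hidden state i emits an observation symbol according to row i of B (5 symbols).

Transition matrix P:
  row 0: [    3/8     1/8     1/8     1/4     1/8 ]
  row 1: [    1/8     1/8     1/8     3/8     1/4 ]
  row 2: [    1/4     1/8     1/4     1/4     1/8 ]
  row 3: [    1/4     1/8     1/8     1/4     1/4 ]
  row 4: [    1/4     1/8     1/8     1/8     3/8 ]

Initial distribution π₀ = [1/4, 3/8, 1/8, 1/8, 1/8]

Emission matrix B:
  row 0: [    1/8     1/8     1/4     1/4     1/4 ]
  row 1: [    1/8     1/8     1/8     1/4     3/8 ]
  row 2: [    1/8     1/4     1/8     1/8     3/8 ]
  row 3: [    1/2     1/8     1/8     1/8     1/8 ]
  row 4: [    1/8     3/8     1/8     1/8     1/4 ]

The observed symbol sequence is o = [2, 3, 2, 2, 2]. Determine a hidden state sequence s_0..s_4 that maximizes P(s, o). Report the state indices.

path = [0, 0, 0, 0, 0]

t=0: δ = [6.250e-02, 4.688e-02, 1.562e-02, 1.562e-02, 1.562e-02]  (obs o_0=2)
t=1: δ = [5.859e-03, 1.953e-03, 9.766e-04, 2.197e-03, 1.465e-03]  ψ = [0, 0, 0, 1, 1]  (obs o_1=3)
t=2: δ = [5.493e-04, 9.155e-05, 9.155e-05, 1.831e-04, 9.155e-05]  ψ = [0, 0, 0, 0, 0]  (obs o_2=2)
t=3: δ = [5.150e-05, 8.583e-06, 8.583e-06, 1.717e-05, 8.583e-06]  ψ = [0, 0, 0, 0, 0]  (obs o_3=2)
t=4: δ = [4.828e-06, 8.047e-07, 8.047e-07, 1.609e-06, 8.047e-07]  ψ = [0, 0, 0, 0, 0]  (obs o_4=2)
backtrack: best end state = 0; path = [0, 0, 0, 0, 0]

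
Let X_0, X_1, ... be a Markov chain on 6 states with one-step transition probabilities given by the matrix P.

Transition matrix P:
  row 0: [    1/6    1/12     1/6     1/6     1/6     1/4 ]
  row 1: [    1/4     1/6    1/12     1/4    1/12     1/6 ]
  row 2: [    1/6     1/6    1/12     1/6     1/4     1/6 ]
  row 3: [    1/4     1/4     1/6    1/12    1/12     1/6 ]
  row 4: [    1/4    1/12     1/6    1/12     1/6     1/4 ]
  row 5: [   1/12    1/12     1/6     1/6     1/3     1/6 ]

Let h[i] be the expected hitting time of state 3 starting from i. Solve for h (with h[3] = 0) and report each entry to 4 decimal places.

h = [6.3199, 5.6914, 6.3058, 0.0000, 6.8465, 6.4009]

First-step conditioning: h[3] = 0; for i ≠ 3, h[i] = 1 + Σ_k P[i][k]·h[k].
  h[0] = 1 + 1/6·h[0] + 1/12·h[1] + 1/6·h[2] + 1/6·h[4] + 1/4·h[5]
  h[1] = 1 + 1/4·h[0] + 1/6·h[1] + 1/12·h[2] + 1/12·h[4] + 1/6·h[5]
  h[2] = 1 + 1/6·h[0] + 1/6·h[1] + 1/12·h[2] + 1/4·h[4] + 1/6·h[5]
  h[4] = 1 + 1/4·h[0] + 1/12·h[1] + 1/6·h[2] + 1/6·h[4] + 1/4·h[5]
  h[5] = 1 + 1/12·h[0] + 1/12·h[1] + 1/6·h[2] + 1/3·h[4] + 1/6·h[5]
Solving the 5×5 linear system over states ≠ 3 gives exactly h = [44928/7109, 40460/7109, 44828/7109, 0, 48672/7109, 45504/7109] (h[3] = 0 is the target).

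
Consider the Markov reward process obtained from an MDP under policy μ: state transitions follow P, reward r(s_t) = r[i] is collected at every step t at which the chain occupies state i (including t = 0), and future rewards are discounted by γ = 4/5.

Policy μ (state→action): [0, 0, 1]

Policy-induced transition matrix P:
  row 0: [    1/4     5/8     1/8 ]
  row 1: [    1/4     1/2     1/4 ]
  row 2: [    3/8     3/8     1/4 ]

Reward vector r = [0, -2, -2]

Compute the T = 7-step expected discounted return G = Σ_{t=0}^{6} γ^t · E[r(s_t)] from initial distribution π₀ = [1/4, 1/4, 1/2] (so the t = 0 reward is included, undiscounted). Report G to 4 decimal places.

G = -5.7113

t=0: π = [0.2500, 0.2500, 0.5000], E[r] = -1.5000, γ^t·E[r] = -1.500000, running G = -1.500000
t=1: π = [0.3125, 0.4688, 0.2188], E[r] = -1.3750, γ^t·E[r] = -1.100000, running G = -2.600000
t=2: π = [0.2773, 0.5117, 0.2109], E[r] = -1.4453, γ^t·E[r] = -0.925000, running G = -3.525000
t=3: π = [0.2764, 0.5083, 0.2153], E[r] = -1.4473, γ^t·E[r] = -0.741000, running G = -4.266000
t=4: π = [0.2769, 0.5076, 0.2155], E[r] = -1.4462, γ^t·E[r] = -0.592350, running G = -4.858350
t=5: π = [0.2769, 0.5077, 0.2154], E[r] = -1.4461, γ^t·E[r] = -0.473870, running G = -5.332220
t=6: π = [0.2769, 0.5077, 0.2154], E[r] = -1.4462, γ^t·E[r] = -0.379101, running G = -5.711321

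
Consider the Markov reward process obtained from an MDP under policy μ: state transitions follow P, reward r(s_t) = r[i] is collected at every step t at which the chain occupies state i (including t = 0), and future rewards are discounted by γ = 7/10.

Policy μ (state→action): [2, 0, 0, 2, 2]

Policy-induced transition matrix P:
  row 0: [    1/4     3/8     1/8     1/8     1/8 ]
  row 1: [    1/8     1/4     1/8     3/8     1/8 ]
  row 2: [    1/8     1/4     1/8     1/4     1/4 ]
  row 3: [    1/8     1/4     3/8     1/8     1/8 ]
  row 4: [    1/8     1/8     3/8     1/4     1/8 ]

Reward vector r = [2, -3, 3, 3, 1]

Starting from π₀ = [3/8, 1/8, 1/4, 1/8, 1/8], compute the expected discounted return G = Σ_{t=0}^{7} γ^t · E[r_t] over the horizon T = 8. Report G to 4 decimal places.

G = 3.7223

t=0: π = [0.3750, 0.1250, 0.2500, 0.1250, 0.1250], E[r] = 1.6250, γ^t·E[r] = 1.625000, running G = 1.625000
t=1: π = [0.1719, 0.2813, 0.1875, 0.2031, 0.1563], E[r] = 0.8281, γ^t·E[r] = 0.579688, running G = 2.204688
t=2: π = [0.1465, 0.2520, 0.2148, 0.2383, 0.1484], E[r] = 1.0449, γ^t·E[r] = 0.512012, running G = 2.716699
t=3: π = [0.1433, 0.2498, 0.2217, 0.2334, 0.1519], E[r] = 1.0544, γ^t·E[r] = 0.361674, running G = 3.078373
t=4: π = [0.1429, 0.2489, 0.2213, 0.2341, 0.1527], E[r] = 1.0581, γ^t·E[r] = 0.254044, running G = 3.332417
t=5: π = [0.1429, 0.2488, 0.2217, 0.2340, 0.1527], E[r] = 1.0592, γ^t·E[r] = 0.178012, running G = 3.510429
t=6: π = [0.1429, 0.2488, 0.2217, 0.2340, 0.1527], E[r] = 1.0591, γ^t·E[r] = 0.124598, running G = 3.635027
t=7: π = [0.1429, 0.2488, 0.2217, 0.2340, 0.1527], E[r] = 1.0591, γ^t·E[r] = 0.087223, running G = 3.722250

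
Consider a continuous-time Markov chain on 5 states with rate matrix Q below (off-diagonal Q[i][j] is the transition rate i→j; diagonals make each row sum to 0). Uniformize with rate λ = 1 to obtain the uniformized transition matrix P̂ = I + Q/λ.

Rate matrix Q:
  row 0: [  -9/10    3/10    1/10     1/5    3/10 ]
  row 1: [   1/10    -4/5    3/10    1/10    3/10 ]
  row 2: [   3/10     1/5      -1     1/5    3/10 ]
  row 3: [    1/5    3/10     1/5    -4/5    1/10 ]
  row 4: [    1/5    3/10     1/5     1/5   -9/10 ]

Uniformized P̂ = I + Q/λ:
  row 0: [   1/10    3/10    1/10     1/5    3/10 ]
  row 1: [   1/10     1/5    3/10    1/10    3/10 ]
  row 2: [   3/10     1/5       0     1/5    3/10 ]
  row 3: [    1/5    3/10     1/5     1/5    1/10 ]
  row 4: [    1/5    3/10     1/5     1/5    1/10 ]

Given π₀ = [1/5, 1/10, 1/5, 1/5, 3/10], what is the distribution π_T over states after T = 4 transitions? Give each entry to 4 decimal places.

t=0: π = [0.2000, 0.1000, 0.2000, 0.2000, 0.3000]
t=1: π = [0.1900, 0.2700, 0.1500, 0.1900, 0.2000]
t=2: π = [0.1690, 0.2580, 0.1780, 0.1730, 0.2220]
t=3: π = [0.1751, 0.2564, 0.1733, 0.1742, 0.2210]
t=4: π = [0.1742, 0.2570, 0.1735, 0.1744, 0.2210]

π = [0.1742, 0.2570, 0.1735, 0.1744, 0.2210]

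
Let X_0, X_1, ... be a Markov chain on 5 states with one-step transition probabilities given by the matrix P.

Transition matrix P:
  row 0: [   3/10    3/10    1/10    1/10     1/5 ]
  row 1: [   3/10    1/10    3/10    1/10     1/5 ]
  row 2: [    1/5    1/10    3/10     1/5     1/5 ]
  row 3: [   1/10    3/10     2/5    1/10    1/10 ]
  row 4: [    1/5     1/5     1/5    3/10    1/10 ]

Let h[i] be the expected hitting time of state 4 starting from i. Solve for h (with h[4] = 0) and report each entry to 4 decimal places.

First-step conditioning: h[4] = 0; for i ≠ 4, h[i] = 1 + Σ_k P[i][k]·h[k].
  h[0] = 1 + 3/10·h[0] + 3/10·h[1] + 1/10·h[2] + 1/10·h[3]
  h[1] = 1 + 3/10·h[0] + 1/10·h[1] + 3/10·h[2] + 1/10·h[3]
  h[2] = 1 + 1/5·h[0] + 1/10·h[1] + 3/10·h[2] + 1/5·h[3]
  h[3] = 1 + 1/10·h[0] + 3/10·h[1] + 2/5·h[2] + 1/10·h[3]
Solving the 4×4 linear system over states ≠ 4 gives exactly h = [964/181, 966/181, 976/181, 1064/181, 0] (h[4] = 0 is the target).

h = [5.3260, 5.3370, 5.3923, 5.8785, 0.0000]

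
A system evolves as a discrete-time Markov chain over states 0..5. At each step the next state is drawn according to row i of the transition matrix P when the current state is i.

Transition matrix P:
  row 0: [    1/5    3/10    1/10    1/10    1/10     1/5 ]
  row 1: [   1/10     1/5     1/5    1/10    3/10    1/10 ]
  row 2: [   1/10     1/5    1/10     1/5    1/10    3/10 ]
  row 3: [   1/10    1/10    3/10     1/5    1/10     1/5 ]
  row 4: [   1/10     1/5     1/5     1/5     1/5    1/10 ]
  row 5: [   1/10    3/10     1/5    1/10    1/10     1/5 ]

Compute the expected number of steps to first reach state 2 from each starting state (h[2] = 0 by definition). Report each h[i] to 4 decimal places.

First-step conditioning: h[2] = 0; for i ≠ 2, h[i] = 1 + Σ_k P[i][k]·h[k].
  h[0] = 1 + 1/5·h[0] + 3/10·h[1] + 1/10·h[3] + 1/10·h[4] + 1/5·h[5]
  h[1] = 1 + 1/10·h[0] + 1/5·h[1] + 1/10·h[3] + 3/10·h[4] + 1/10·h[5]
  h[3] = 1 + 1/10·h[0] + 1/10·h[1] + 1/5·h[3] + 1/10·h[4] + 1/5·h[5]
  h[4] = 1 + 1/10·h[0] + 1/5·h[1] + 1/5·h[3] + 1/5·h[4] + 1/10·h[5]
  h[5] = 1 + 1/10·h[0] + 3/10·h[1] + 1/10·h[3] + 1/10·h[4] + 1/5·h[5]
Solving the 5×5 linear system over states ≠ 2 gives exactly h = [91300/16583, 81990/16583, 0, 10440/2369, 81180/16583, 82170/16583] (h[2] = 0 is the target).

h = [5.5056, 4.9442, 0.0000, 4.4069, 4.8954, 4.9551]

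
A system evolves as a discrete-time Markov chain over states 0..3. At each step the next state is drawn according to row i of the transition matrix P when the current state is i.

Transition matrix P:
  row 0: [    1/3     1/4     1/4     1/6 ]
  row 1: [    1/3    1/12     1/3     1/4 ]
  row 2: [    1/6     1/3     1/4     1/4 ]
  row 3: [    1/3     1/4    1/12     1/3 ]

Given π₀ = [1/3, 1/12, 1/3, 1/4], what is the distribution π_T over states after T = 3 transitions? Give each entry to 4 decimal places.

π = [0.2948, 0.2320, 0.2275, 0.2458]

t=0: π = [0.3333, 0.0833, 0.3333, 0.2500]
t=1: π = [0.2778, 0.2639, 0.2153, 0.2431]
t=2: π = [0.2975, 0.2240, 0.2315, 0.2471]
t=3: π = [0.2948, 0.2320, 0.2275, 0.2458]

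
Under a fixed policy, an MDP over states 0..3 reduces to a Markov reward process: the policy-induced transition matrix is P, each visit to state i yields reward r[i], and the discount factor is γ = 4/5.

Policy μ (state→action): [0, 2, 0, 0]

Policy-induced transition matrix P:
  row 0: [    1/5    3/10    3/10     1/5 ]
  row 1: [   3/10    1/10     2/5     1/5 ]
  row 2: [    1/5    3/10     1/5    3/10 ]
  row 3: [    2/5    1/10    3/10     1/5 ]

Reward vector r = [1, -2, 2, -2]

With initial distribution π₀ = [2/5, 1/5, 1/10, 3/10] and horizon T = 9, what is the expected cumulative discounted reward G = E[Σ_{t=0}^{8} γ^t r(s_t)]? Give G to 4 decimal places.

t=0: π = [0.4000, 0.2000, 0.1000, 0.3000], E[r] = -0.4000, γ^t·E[r] = -0.400000, running G = -0.400000
t=1: π = [0.2800, 0.2000, 0.3100, 0.2100], E[r] = 0.0800, γ^t·E[r] = 0.064000, running G = -0.336000
t=2: π = [0.2620, 0.2180, 0.2890, 0.2310], E[r] = -0.0580, γ^t·E[r] = -0.037120, running G = -0.373120
t=3: π = [0.2680, 0.2102, 0.2929, 0.2289], E[r] = -0.0244, γ^t·E[r] = -0.012493, running G = -0.385613
t=4: π = [0.2668, 0.2122, 0.2917, 0.2293], E[r] = -0.0327, γ^t·E[r] = -0.013386, running G = -0.398999
t=5: π = [0.2671, 0.2117, 0.2920, 0.2292], E[r] = -0.0306, γ^t·E[r] = -0.010024, running G = -0.409023
t=6: π = [0.2670, 0.2118, 0.2920, 0.2292], E[r] = -0.0311, γ^t·E[r] = -0.008158, running G = -0.417181
t=7: π = [0.2670, 0.2118, 0.2920, 0.2292], E[r] = -0.0310, γ^t·E[r] = -0.006498, running G = -0.423679
t=8: π = [0.2670, 0.2118, 0.2920, 0.2292], E[r] = -0.0310, γ^t·E[r] = -0.005204, running G = -0.428884

G = -0.4289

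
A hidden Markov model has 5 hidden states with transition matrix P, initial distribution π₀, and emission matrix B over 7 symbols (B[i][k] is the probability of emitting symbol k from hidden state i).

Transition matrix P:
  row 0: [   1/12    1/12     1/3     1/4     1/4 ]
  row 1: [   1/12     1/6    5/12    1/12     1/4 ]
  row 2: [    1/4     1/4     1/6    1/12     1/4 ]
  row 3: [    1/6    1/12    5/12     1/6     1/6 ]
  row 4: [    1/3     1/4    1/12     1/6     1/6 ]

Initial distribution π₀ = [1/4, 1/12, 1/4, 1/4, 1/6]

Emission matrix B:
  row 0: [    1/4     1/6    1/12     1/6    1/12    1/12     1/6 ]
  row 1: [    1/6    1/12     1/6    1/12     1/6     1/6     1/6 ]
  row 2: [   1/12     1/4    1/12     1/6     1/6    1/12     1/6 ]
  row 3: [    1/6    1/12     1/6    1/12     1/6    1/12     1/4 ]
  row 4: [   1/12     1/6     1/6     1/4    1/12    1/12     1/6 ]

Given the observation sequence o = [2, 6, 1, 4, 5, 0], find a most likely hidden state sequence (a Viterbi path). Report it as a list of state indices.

path = [3, 3, 2, 1, 2, 0]

t=0: δ = [2.083e-02, 1.389e-02, 2.083e-02, 4.167e-02, 2.778e-02]  (obs o_0=2)
t=1: δ = [1.543e-03, 1.157e-03, 2.894e-03, 1.736e-03, 1.157e-03]  ψ = [4, 4, 3, 3, 3]  (obs o_1=6)
t=2: δ = [1.206e-04, 6.028e-05, 1.808e-04, 3.215e-05, 1.206e-04]  ψ = [2, 2, 3, 0, 2]  (obs o_2=1)
t=3: δ = [3.768e-06, 7.535e-06, 6.698e-06, 5.023e-06, 3.768e-06]  ψ = [2, 2, 0, 0, 2]  (obs o_3=4)
t=4: δ = [1.395e-07, 2.791e-07, 2.616e-07, 7.849e-08, 1.570e-07]  ψ = [2, 2, 1, 0, 1]  (obs o_4=5)
t=5: δ = [1.635e-08, 1.090e-08, 9.690e-09, 5.814e-09, 5.814e-09]  ψ = [2, 2, 1, 0, 1]  (obs o_5=0)
backtrack: best end state = 0; path = [3, 3, 2, 1, 2, 0]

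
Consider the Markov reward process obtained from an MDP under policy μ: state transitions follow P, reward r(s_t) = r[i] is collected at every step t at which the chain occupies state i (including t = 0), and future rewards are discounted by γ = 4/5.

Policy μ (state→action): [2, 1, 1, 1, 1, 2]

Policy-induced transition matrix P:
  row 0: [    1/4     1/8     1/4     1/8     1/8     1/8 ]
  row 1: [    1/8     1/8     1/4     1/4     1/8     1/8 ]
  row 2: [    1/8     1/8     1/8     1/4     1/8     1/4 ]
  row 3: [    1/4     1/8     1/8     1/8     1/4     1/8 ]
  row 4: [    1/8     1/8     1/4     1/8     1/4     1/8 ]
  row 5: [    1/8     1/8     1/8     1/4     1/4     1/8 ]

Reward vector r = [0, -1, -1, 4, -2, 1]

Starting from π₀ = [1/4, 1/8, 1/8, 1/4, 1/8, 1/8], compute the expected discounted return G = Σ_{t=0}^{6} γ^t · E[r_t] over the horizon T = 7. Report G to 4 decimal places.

t=0: π = [0.2500, 0.1250, 0.1250, 0.2500, 0.1250, 0.1250], E[r] = 0.6250, γ^t·E[r] = 0.625000, running G = 0.625000
t=1: π = [0.1875, 0.1250, 0.1875, 0.1719, 0.1875, 0.1406], E[r] = 0.1406, γ^t·E[r] = 0.112500, running G = 0.737500
t=2: π = [0.1699, 0.1250, 0.1875, 0.1816, 0.1875, 0.1484], E[r] = 0.1875, γ^t·E[r] = 0.120000, running G = 0.857500
t=3: π = [0.1689, 0.1250, 0.1853, 0.1826, 0.1897, 0.1484], E[r] = 0.1892, γ^t·E[r] = 0.096875, running G = 0.954375
t=4: π = [0.1689, 0.1250, 0.1855, 0.1823, 0.1901, 0.1482], E[r] = 0.1869, γ^t·E[r] = 0.076550, running G = 1.030925
t=5: π = [0.1689, 0.1250, 0.1855, 0.1823, 0.1901, 0.1482], E[r] = 0.1868, γ^t·E[r] = 0.061223, running G = 1.092148
t=6: π = [0.1689, 0.1250, 0.1855, 0.1823, 0.1901, 0.1482], E[r] = 0.1869, γ^t·E[r] = 0.048991, running G = 1.141139

G = 1.1411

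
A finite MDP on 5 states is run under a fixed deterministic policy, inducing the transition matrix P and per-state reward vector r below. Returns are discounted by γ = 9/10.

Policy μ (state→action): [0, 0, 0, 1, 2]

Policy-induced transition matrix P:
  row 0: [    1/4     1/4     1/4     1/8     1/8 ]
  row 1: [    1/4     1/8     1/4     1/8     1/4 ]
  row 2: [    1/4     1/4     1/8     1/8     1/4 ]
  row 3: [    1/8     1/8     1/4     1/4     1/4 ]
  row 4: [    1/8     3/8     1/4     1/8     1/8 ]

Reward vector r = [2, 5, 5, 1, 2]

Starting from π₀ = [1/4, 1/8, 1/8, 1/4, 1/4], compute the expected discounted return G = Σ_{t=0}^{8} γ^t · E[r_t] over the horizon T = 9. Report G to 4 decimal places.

t=0: π = [0.2500, 0.1250, 0.1250, 0.2500, 0.2500], E[r] = 2.5000, γ^t·E[r] = 2.500000, running G = 2.500000
t=1: π = [0.1875, 0.2344, 0.2344, 0.1563, 0.1875], E[r] = 3.2500, γ^t·E[r] = 2.925000, running G = 5.425000
t=2: π = [0.2070, 0.2246, 0.2207, 0.1445, 0.2031], E[r] = 3.1914, γ^t·E[r] = 2.585039, running G = 8.010039
t=3: π = [0.2065, 0.2292, 0.2224, 0.1431, 0.1987], E[r] = 3.2119, γ^t·E[r] = 2.341485, running G = 10.351524
t=4: π = [0.2073, 0.2283, 0.2222, 0.1429, 0.1993], E[r] = 3.2086, γ^t·E[r] = 2.105174, running G = 12.456699
t=5: π = [0.2072, 0.2285, 0.2222, 0.1429, 0.1992], E[r] = 3.2094, γ^t·E[r] = 1.895103, running G = 14.351802
t=6: π = [0.2072, 0.2285, 0.2222, 0.1429, 0.1992], E[r] = 3.2092, γ^t·E[r] = 1.705517, running G = 16.057318
t=7: π = [0.2072, 0.2285, 0.2222, 0.1429, 0.1992], E[r] = 3.2093, γ^t·E[r] = 1.534979, running G = 17.592298
t=8: π = [0.2072, 0.2285, 0.2222, 0.1429, 0.1992], E[r] = 3.2093, γ^t·E[r] = 1.381479, running G = 18.973777

G = 18.9738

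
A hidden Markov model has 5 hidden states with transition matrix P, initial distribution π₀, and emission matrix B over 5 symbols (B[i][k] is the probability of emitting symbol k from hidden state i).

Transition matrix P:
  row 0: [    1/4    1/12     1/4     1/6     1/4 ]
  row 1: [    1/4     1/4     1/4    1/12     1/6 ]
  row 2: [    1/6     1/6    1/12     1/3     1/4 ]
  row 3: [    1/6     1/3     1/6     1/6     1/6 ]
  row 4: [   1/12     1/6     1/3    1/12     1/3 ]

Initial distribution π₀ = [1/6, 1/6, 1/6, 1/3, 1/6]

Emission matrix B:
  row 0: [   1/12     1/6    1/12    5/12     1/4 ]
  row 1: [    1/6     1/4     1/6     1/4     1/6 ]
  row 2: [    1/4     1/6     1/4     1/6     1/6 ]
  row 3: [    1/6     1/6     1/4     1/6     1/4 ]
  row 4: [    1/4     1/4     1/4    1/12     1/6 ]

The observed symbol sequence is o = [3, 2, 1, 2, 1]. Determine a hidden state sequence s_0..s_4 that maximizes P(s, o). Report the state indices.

path = [0, 4, 4, 4, 4]

t=0: δ = [6.944e-02, 4.167e-02, 2.778e-02, 5.556e-02, 1.389e-02]  (obs o_0=3)
t=1: δ = [1.447e-03, 3.086e-03, 4.340e-03, 2.894e-03, 4.340e-03]  ψ = [0, 3, 0, 0, 0]  (obs o_1=2)
t=2: δ = [1.286e-04, 2.411e-04, 2.411e-04, 2.411e-04, 3.617e-04]  ψ = [1, 3, 4, 2, 4]  (obs o_2=1)
t=3: δ = [5.023e-06, 1.340e-05, 3.014e-05, 2.009e-05, 3.014e-05]  ψ = [1, 3, 4, 2, 4]  (obs o_3=2)
t=4: δ = [8.372e-07, 1.674e-06, 1.674e-06, 1.674e-06, 2.512e-06]  ψ = [2, 3, 4, 2, 4]  (obs o_4=1)
backtrack: best end state = 4; path = [0, 4, 4, 4, 4]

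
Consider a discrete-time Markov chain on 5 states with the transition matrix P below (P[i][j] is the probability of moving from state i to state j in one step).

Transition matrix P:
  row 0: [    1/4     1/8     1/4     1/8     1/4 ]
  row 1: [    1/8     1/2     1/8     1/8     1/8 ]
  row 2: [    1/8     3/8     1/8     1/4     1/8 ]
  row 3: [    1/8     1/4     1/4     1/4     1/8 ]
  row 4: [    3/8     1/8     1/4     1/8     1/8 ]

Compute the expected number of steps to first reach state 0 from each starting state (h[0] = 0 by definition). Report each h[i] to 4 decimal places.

First-step conditioning: h[0] = 0; for i ≠ 0, h[i] = 1 + Σ_k P[i][k]·h[k].
  h[1] = 1 + 1/2·h[1] + 1/8·h[2] + 1/8·h[3] + 1/8·h[4]
  h[2] = 1 + 3/8·h[1] + 1/8·h[2] + 1/4·h[3] + 1/8·h[4]
  h[3] = 1 + 1/4·h[1] + 1/4·h[2] + 1/4·h[3] + 1/8·h[4]
  h[4] = 1 + 1/8·h[1] + 1/4·h[2] + 1/8·h[3] + 1/8·h[4]
Solving the 4×4 linear system over states ≠ 0 gives exactly h = [0, 32/5, 32/5, 32/5, 24/5] (h[0] = 0 is the target).

h = [0.0000, 6.4000, 6.4000, 6.4000, 4.8000]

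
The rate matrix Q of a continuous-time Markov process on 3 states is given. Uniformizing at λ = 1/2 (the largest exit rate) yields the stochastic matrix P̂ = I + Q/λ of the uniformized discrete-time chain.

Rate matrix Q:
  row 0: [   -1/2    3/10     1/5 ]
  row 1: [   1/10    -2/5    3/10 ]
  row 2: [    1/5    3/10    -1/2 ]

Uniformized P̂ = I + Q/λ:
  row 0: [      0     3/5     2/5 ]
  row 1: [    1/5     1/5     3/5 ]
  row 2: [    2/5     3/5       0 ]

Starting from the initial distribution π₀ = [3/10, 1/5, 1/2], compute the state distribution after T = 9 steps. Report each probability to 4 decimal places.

t=0: π = [0.3000, 0.2000, 0.5000]
t=1: π = [0.2400, 0.5200, 0.2400]
t=2: π = [0.2000, 0.3920, 0.4080]
t=3: π = [0.2416, 0.4432, 0.3152]
t=4: π = [0.2147, 0.4227, 0.3626]
t=5: π = [0.2296, 0.4309, 0.3395]
t=6: π = [0.2220, 0.4276, 0.3504]
t=7: π = [0.2257, 0.4289, 0.3454]
t=8: π = [0.2239, 0.4284, 0.3476]
t=9: π = [0.2247, 0.4286, 0.3466]

π = [0.2247, 0.4286, 0.3466]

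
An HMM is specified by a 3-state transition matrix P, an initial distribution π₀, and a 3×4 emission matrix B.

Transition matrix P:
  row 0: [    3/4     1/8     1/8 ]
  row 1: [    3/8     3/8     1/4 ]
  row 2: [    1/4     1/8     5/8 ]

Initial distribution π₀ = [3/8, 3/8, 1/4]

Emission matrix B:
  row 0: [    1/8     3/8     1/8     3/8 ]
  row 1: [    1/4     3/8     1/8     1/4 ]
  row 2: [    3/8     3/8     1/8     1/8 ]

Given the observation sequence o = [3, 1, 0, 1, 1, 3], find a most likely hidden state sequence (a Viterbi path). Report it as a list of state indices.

t=0: δ = [1.406e-01, 9.375e-02, 3.125e-02]  (obs o_0=3)
t=1: δ = [3.955e-02, 1.318e-02, 8.789e-03]  ψ = [0, 1, 1]  (obs o_1=1)
t=2: δ = [3.708e-03, 1.236e-03, 2.060e-03]  ψ = [0, 0, 2]  (obs o_2=0)
t=3: δ = [1.043e-03, 1.738e-04, 4.828e-04]  ψ = [0, 0, 2]  (obs o_3=1)
t=4: δ = [2.933e-04, 4.888e-05, 1.132e-04]  ψ = [0, 0, 2]  (obs o_4=1)
t=5: δ = [8.249e-05, 9.166e-06, 8.840e-06]  ψ = [0, 0, 2]  (obs o_5=3)
backtrack: best end state = 0; path = [0, 0, 0, 0, 0, 0]

path = [0, 0, 0, 0, 0, 0]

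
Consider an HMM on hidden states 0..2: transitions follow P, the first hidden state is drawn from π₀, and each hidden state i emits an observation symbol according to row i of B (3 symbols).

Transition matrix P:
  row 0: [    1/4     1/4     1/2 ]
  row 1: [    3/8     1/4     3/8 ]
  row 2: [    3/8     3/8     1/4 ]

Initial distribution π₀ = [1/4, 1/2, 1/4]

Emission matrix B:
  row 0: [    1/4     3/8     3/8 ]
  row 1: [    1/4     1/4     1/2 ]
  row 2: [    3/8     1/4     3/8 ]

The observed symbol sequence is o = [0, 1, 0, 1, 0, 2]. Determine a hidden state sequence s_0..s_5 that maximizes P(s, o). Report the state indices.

t=0: δ = [6.250e-02, 1.250e-01, 9.375e-02]  (obs o_0=0)
t=1: δ = [1.758e-02, 8.789e-03, 1.172e-02]  ψ = [1, 2, 1]  (obs o_1=1)
t=2: δ = [1.099e-03, 1.099e-03, 3.296e-03]  ψ = [0, 0, 0]  (obs o_2=0)
t=3: δ = [4.635e-04, 3.090e-04, 2.060e-04]  ψ = [2, 2, 2]  (obs o_3=1)
t=4: δ = [2.897e-05, 2.897e-05, 8.690e-05]  ψ = [0, 0, 0]  (obs o_4=0)
t=5: δ = [1.222e-05, 1.629e-05, 8.147e-06]  ψ = [2, 2, 2]  (obs o_5=2)
backtrack: best end state = 1; path = [1, 0, 2, 0, 2, 1]

path = [1, 0, 2, 0, 2, 1]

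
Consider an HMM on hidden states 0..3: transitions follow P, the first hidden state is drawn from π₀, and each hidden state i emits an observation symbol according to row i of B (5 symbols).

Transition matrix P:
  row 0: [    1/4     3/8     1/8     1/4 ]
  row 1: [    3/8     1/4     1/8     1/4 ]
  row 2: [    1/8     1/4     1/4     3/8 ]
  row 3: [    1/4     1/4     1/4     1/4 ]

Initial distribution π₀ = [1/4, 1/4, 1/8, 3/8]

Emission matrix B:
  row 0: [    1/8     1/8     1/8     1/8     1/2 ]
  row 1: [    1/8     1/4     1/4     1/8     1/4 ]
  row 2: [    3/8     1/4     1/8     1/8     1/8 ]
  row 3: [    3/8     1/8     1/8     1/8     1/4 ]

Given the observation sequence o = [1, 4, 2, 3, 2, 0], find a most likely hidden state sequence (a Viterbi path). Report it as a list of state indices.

t=0: δ = [3.125e-02, 6.250e-02, 3.125e-02, 4.688e-02]  (obs o_0=1)
t=1: δ = [1.172e-02, 3.906e-03, 1.465e-03, 3.906e-03]  ψ = [1, 1, 3, 1]  (obs o_1=4)
t=2: δ = [3.662e-04, 1.099e-03, 1.831e-04, 3.662e-04]  ψ = [0, 0, 0, 0]  (obs o_2=2)
t=3: δ = [5.150e-05, 3.433e-05, 1.717e-05, 3.433e-05]  ψ = [1, 1, 1, 1]  (obs o_3=3)
t=4: δ = [1.609e-06, 4.828e-06, 1.073e-06, 1.609e-06]  ψ = [0, 0, 3, 0]  (obs o_4=2)
t=5: δ = [2.263e-07, 1.509e-07, 2.263e-07, 4.526e-07]  ψ = [1, 1, 1, 1]  (obs o_5=0)
backtrack: best end state = 3; path = [1, 0, 1, 0, 1, 3]

path = [1, 0, 1, 0, 1, 3]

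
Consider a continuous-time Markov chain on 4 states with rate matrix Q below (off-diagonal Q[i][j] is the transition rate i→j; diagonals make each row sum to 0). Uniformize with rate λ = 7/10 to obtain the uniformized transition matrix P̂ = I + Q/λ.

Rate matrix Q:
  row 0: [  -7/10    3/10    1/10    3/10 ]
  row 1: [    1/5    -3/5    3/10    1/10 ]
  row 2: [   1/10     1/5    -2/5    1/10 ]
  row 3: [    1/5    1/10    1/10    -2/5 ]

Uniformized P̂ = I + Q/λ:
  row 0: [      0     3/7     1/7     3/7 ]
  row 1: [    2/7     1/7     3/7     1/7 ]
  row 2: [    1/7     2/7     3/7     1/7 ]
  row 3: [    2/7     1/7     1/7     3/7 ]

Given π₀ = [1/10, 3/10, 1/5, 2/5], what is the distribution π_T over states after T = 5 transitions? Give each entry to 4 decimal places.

t=0: π = [0.1000, 0.3000, 0.2000, 0.4000]
t=1: π = [0.2286, 0.2000, 0.2857, 0.2857]
t=2: π = [0.1796, 0.2490, 0.2816, 0.2898]
t=3: π = [0.1942, 0.2344, 0.2945, 0.2770]
t=4: π = [0.1882, 0.2404, 0.2940, 0.2775]
t=5: π = [0.1900, 0.2386, 0.2955, 0.2759]

π = [0.1900, 0.2386, 0.2955, 0.2759]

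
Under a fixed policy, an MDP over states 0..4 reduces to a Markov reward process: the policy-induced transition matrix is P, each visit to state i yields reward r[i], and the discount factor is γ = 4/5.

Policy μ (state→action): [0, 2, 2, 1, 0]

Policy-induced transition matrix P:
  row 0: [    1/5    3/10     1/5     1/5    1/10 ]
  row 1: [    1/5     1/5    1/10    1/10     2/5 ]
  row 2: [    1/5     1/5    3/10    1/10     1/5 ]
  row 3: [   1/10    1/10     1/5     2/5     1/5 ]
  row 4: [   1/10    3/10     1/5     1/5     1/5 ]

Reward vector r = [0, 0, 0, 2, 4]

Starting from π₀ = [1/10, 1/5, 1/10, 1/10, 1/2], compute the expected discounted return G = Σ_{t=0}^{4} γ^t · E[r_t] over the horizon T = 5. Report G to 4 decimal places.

G = 5.2974

t=0: π = [0.1000, 0.2000, 0.1000, 0.1000, 0.5000], E[r] = 2.2000, γ^t·E[r] = 2.200000, running G = 2.200000
t=1: π = [0.1400, 0.2500, 0.1900, 0.1900, 0.2300], E[r] = 1.3000, γ^t·E[r] = 1.040000, running G = 3.240000
t=2: π = [0.1580, 0.2180, 0.1940, 0.1940, 0.2360], E[r] = 1.3320, γ^t·E[r] = 0.852480, running G = 4.092480
t=3: π = [0.1570, 0.2200, 0.1976, 0.1976, 0.2278], E[r] = 1.3064, γ^t·E[r] = 0.668877, running G = 4.761357
t=4: π = [0.1575, 0.2187, 0.1978, 0.1978, 0.2283], E[r] = 1.3087, γ^t·E[r] = 0.536052, running G = 5.297409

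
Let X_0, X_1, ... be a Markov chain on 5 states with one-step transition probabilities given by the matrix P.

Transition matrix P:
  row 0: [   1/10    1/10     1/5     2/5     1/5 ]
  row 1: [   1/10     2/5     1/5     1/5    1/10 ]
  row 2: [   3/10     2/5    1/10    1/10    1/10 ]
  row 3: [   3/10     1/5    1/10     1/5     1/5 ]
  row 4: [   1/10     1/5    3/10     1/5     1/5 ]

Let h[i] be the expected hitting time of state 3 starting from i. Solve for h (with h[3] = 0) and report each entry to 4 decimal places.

First-step conditioning: h[3] = 0; for i ≠ 3, h[i] = 1 + Σ_k P[i][k]·h[k].
  h[0] = 1 + 1/10·h[0] + 1/10·h[1] + 1/5·h[2] + 1/5·h[4]
  h[1] = 1 + 1/10·h[0] + 2/5·h[1] + 1/5·h[2] + 1/10·h[4]
  h[2] = 1 + 3/10·h[0] + 2/5·h[1] + 1/10·h[2] + 1/10·h[4]
  h[4] = 1 + 1/10·h[0] + 1/5·h[1] + 3/10·h[2] + 1/5·h[4]
Solving the 4×4 linear system over states ≠ 3 gives exactly h = [7910/2059, 9880/2059, 10420/2059, 0, 140/29] (h[3] = 0 is the target).

h = [3.8417, 4.7984, 5.0607, 0.0000, 4.8276]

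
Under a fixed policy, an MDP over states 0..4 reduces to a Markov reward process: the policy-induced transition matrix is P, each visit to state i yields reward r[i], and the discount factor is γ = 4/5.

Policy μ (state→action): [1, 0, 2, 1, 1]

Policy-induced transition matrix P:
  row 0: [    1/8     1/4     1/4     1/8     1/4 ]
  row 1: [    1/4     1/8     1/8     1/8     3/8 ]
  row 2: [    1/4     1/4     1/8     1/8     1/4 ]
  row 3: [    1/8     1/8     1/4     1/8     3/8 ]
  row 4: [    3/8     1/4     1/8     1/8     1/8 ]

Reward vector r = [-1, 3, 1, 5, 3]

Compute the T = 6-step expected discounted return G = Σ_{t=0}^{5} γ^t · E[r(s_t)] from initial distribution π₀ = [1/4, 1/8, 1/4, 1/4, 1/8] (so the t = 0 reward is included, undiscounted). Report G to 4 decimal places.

t=0: π = [0.2500, 0.1250, 0.2500, 0.2500, 0.1250], E[r] = 2.0000, γ^t·E[r] = 2.000000, running G = 2.000000
t=1: π = [0.2031, 0.2031, 0.1875, 0.1250, 0.2813], E[r] = 2.0625, γ^t·E[r] = 1.650000, running G = 3.650000
t=2: π = [0.2441, 0.2090, 0.1660, 0.1250, 0.2559], E[r] = 1.9414, γ^t·E[r] = 1.242500, running G = 4.892500
t=3: π = [0.2358, 0.2083, 0.1711, 0.1250, 0.2598], E[r] = 1.9644, γ^t·E[r] = 1.005750, running G = 5.898250
t=4: π = [0.2374, 0.2083, 0.1701, 0.1250, 0.2592], E[r] = 1.9603, γ^t·E[r] = 0.802950, running G = 6.701200
t=5: π = [0.2371, 0.2083, 0.1703, 0.1250, 0.2593], E[r] = 1.9610, γ^t·E[r] = 0.642580, running G = 7.343780

G = 7.3438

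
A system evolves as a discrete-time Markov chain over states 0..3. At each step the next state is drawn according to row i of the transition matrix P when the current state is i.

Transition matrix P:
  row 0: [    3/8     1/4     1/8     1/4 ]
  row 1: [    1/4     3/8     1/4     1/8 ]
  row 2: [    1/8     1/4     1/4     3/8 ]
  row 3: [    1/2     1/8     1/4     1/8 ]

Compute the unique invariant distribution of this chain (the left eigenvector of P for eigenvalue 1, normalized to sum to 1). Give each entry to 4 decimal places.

Balance equations π_j = Σ_i π_i·P[i][j]:
  π_0 = 3/8·π_0 + 1/4·π_1 + 1/8·π_2 + 1/2·π_3
  π_1 = 1/4·π_0 + 3/8·π_1 + 1/4·π_2 + 1/8·π_3
  π_2 = 1/8·π_0 + 1/4·π_1 + 1/4·π_2 + 1/4·π_3
  normalize: π_0 + π_1 + π_2 + π_3 = 1
Solving the linear system gives exactly π = [34/107, 109/428, 45/214, 93/428].

π = [0.3178, 0.2547, 0.2103, 0.2173]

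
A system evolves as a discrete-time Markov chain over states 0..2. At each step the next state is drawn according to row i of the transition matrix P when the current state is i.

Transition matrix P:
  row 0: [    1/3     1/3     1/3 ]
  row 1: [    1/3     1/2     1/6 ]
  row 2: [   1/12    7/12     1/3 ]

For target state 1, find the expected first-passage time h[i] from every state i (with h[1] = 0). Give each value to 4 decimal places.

First-step conditioning: h[1] = 0; for i ≠ 1, h[i] = 1 + Σ_k P[i][k]·h[k].
  h[0] = 1 + 1/3·h[0] + 1/3·h[2]
  h[2] = 1 + 1/12·h[0] + 1/3·h[2]
Solving the 2×2 linear system over states ≠ 1 gives exactly h = [12/5, 0, 9/5] (h[1] = 0 is the target).

h = [2.4000, 0.0000, 1.8000]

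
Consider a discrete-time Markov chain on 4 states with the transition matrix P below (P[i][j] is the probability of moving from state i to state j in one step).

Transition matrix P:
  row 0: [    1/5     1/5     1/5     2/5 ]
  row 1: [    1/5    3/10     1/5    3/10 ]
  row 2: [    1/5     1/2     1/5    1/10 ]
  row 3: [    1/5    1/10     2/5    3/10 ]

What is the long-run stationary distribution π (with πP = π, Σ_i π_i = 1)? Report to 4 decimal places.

π = [0.2000, 0.2769, 0.2538, 0.2692]

Balance equations π_j = Σ_i π_i·P[i][j]:
  π_0 = 1/5·π_0 + 1/5·π_1 + 1/5·π_2 + 1/5·π_3
  π_1 = 1/5·π_0 + 3/10·π_1 + 1/2·π_2 + 1/10·π_3
  π_2 = 1/5·π_0 + 1/5·π_1 + 1/5·π_2 + 2/5·π_3
  normalize: π_0 + π_1 + π_2 + π_3 = 1
Solving the linear system gives exactly π = [1/5, 18/65, 33/130, 7/26].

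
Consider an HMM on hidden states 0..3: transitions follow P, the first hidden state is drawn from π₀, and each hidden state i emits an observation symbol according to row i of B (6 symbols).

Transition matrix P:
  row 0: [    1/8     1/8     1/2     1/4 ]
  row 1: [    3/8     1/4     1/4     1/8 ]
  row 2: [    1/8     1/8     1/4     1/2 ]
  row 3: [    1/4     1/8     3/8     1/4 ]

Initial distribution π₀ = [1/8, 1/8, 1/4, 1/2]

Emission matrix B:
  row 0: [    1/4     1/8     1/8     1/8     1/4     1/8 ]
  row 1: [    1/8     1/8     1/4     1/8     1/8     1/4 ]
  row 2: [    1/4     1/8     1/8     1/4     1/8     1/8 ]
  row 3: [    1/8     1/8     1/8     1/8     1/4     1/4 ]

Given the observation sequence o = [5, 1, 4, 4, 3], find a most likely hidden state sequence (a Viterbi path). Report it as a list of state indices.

t=0: δ = [1.562e-02, 3.125e-02, 3.125e-02, 1.250e-01]  (obs o_0=5)
t=1: δ = [3.906e-03, 1.953e-03, 5.859e-03, 3.906e-03]  ψ = [3, 3, 3, 3]  (obs o_1=1)
t=2: δ = [2.441e-04, 9.155e-05, 2.441e-04, 7.324e-04]  ψ = [3, 2, 0, 2]  (obs o_2=4)
t=3: δ = [4.578e-05, 1.144e-05, 3.433e-05, 4.578e-05]  ψ = [3, 3, 3, 3]  (obs o_3=4)
t=4: δ = [1.431e-06, 7.153e-07, 5.722e-06, 2.146e-06]  ψ = [3, 0, 0, 2]  (obs o_4=3)
backtrack: best end state = 2; path = [3, 2, 3, 0, 2]

path = [3, 2, 3, 0, 2]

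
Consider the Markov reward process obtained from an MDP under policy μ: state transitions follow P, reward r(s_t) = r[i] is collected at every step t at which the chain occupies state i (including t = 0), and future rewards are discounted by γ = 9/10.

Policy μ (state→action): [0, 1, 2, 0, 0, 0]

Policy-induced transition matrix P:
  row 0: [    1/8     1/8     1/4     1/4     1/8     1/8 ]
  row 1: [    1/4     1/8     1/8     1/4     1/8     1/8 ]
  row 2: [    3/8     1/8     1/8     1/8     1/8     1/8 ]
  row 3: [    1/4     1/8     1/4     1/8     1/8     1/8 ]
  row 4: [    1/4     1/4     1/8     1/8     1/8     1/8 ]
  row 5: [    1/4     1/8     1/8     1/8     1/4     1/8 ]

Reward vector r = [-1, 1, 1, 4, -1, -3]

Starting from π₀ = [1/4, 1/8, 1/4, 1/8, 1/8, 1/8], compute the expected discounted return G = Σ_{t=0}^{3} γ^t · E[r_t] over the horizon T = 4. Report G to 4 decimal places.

t=0: π = [0.2500, 0.1250, 0.2500, 0.1250, 0.1250, 0.1250], E[r] = 0.1250, γ^t·E[r] = 0.125000, running G = 0.125000
t=1: π = [0.2500, 0.1406, 0.1719, 0.1719, 0.1406, 0.1250], E[r] = 0.2344, γ^t·E[r] = 0.210938, running G = 0.335938
t=2: π = [0.2402, 0.1426, 0.1777, 0.1738, 0.1406, 0.1250], E[r] = 0.2598, γ^t·E[r] = 0.210410, running G = 0.546348
t=3: π = [0.2422, 0.1426, 0.1768, 0.1729, 0.1406, 0.1250], E[r] = 0.2529, γ^t·E[r] = 0.184386, running G = 0.730733

G = 0.7307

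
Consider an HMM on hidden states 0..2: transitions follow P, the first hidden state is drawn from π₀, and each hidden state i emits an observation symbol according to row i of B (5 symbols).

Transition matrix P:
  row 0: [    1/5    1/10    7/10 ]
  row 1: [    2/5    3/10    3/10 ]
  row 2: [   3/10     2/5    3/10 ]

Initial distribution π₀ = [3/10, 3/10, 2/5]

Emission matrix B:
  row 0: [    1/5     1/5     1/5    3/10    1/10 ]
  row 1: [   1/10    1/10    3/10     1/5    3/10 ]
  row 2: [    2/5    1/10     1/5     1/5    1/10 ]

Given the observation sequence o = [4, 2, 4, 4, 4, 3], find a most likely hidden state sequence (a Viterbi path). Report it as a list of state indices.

t=0: δ = [3.000e-02, 9.000e-02, 4.000e-02]  (obs o_0=4)
t=1: δ = [7.200e-03, 8.100e-03, 5.400e-03]  ψ = [1, 1, 1]  (obs o_1=2)
t=2: δ = [3.240e-04, 7.290e-04, 5.040e-04]  ψ = [1, 1, 0]  (obs o_2=4)
t=3: δ = [2.916e-05, 6.561e-05, 2.268e-05]  ψ = [1, 1, 0]  (obs o_3=4)
t=4: δ = [2.624e-06, 5.905e-06, 2.041e-06]  ψ = [1, 1, 0]  (obs o_4=4)
t=5: δ = [7.086e-07, 3.543e-07, 3.674e-07]  ψ = [1, 1, 0]  (obs o_5=3)
backtrack: best end state = 0; path = [1, 1, 1, 1, 1, 0]

path = [1, 1, 1, 1, 1, 0]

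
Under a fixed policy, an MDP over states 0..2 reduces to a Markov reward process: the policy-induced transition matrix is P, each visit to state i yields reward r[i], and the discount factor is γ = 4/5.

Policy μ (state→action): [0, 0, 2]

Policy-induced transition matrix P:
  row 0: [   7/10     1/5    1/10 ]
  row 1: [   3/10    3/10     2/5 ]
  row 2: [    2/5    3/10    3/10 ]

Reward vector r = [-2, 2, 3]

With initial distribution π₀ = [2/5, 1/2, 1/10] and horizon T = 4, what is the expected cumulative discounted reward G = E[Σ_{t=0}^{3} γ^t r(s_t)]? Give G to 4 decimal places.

G = 0.9761

t=0: π = [0.4000, 0.5000, 0.1000], E[r] = 0.5000, γ^t·E[r] = 0.500000, running G = 0.500000
t=1: π = [0.4700, 0.2600, 0.2700], E[r] = 0.3900, γ^t·E[r] = 0.312000, running G = 0.812000
t=2: π = [0.5150, 0.2530, 0.2320], E[r] = 0.1720, γ^t·E[r] = 0.110080, running G = 0.922080
t=3: π = [0.5292, 0.2485, 0.2223], E[r] = 0.1055, γ^t·E[r] = 0.054016, running G = 0.976096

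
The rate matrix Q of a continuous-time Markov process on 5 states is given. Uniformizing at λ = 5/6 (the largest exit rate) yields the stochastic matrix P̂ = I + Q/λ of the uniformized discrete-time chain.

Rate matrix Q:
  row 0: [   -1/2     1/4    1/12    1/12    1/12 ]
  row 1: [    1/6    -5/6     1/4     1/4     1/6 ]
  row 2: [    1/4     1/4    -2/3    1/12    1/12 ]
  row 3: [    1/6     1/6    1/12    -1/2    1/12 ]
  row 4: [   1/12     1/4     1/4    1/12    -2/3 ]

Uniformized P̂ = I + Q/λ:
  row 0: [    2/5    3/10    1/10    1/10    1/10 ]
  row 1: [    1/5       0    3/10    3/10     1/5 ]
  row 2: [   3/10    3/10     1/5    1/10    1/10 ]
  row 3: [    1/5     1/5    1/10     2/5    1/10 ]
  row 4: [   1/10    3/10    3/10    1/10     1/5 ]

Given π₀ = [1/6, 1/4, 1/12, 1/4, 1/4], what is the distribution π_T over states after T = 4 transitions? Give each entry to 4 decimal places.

π = [0.2565, 0.2152, 0.1888, 0.2045, 0.1349]

t=0: π = [0.1667, 0.2500, 0.0833, 0.2500, 0.2500]
t=1: π = [0.2167, 0.2000, 0.2083, 0.2250, 0.1500]
t=2: π = [0.2492, 0.2175, 0.1908, 0.2075, 0.1350]
t=3: π = [0.2554, 0.2140, 0.1896, 0.2058, 0.1353]
t=4: π = [0.2565, 0.2152, 0.1888, 0.2045, 0.1349]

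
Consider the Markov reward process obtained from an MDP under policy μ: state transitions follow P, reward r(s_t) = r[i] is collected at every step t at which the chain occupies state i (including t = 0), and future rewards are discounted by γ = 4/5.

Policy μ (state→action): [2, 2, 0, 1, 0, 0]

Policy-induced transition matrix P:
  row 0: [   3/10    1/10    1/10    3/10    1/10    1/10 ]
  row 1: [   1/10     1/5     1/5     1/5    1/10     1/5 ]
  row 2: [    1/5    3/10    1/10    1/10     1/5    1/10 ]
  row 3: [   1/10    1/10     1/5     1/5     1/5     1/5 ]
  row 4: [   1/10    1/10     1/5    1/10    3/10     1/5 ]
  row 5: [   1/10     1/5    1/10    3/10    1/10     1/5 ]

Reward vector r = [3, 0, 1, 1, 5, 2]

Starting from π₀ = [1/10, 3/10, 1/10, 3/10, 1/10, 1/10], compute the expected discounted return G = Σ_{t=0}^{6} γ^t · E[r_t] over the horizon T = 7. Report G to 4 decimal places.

G = 7.1706

t=0: π = [0.1000, 0.3000, 0.1000, 0.3000, 0.1000, 0.1000], E[r] = 1.4000, γ^t·E[r] = 1.400000, running G = 1.400000
t=1: π = [0.1300, 0.1600, 0.1700, 0.2000, 0.1600, 0.1800], E[r] = 1.9200, γ^t·E[r] = 1.536000, running G = 2.936000
t=2: π = [0.1430, 0.1680, 0.1520, 0.1980, 0.1690, 0.1700], E[r] = 1.9640, γ^t·E[r] = 1.256960, running G = 4.192960
t=3: π = [0.1438, 0.1642, 0.1535, 0.1992, 0.1688, 0.1705], E[r] = 1.9691, γ^t·E[r] = 1.008179, running G = 5.201139
t=4: π = [0.1441, 0.1642, 0.1532, 0.1992, 0.1690, 0.1703], E[r] = 1.9704, γ^t·E[r] = 0.807092, running G = 6.008231
t=5: π = [0.1441, 0.1641, 0.1532, 0.1992, 0.1690, 0.1703], E[r] = 1.9707, γ^t·E[r] = 0.645746, running G = 6.653977
t=6: π = [0.1442, 0.1641, 0.1532, 0.1992, 0.1691, 0.1703], E[r] = 1.9707, γ^t·E[r] = 0.516608, running G = 7.170585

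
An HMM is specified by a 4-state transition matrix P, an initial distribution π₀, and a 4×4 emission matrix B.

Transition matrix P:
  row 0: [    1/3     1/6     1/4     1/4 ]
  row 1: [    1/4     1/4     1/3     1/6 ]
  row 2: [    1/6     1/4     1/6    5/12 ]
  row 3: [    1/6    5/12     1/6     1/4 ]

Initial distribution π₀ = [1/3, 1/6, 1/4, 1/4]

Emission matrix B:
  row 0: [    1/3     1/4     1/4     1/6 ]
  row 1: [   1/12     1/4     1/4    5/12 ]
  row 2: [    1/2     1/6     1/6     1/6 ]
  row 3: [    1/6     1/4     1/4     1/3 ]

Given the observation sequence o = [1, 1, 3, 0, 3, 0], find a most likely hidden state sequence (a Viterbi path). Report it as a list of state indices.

t=0: δ = [8.333e-02, 4.167e-02, 4.167e-02, 6.250e-02]  (obs o_0=1)
t=1: δ = [6.944e-03, 6.510e-03, 3.472e-03, 5.208e-03]  ψ = [0, 3, 0, 0]  (obs o_1=1)
t=2: δ = [3.858e-04, 9.042e-04, 3.617e-04, 5.787e-04]  ψ = [0, 3, 1, 0]  (obs o_2=3)
t=3: δ = [7.535e-05, 2.009e-05, 1.507e-04, 2.512e-05]  ψ = [1, 3, 1, 1]  (obs o_3=0)
t=4: δ = [4.186e-06, 1.570e-05, 4.186e-06, 2.093e-05]  ψ = [0, 2, 2, 2]  (obs o_4=3)
t=5: δ = [1.308e-06, 7.268e-07, 2.616e-06, 8.721e-07]  ψ = [1, 3, 1, 3]  (obs o_5=0)
backtrack: best end state = 2; path = [0, 3, 1, 2, 1, 2]

path = [0, 3, 1, 2, 1, 2]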